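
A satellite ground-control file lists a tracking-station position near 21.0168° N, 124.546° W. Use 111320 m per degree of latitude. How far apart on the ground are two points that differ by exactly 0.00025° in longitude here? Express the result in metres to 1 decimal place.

One degree of longitude here spans 111320 × cos 21.0168° = 111320 × 0.9335 ≈ 103914 m; 0.00025° of that is 25.9786 m.

26.0 metres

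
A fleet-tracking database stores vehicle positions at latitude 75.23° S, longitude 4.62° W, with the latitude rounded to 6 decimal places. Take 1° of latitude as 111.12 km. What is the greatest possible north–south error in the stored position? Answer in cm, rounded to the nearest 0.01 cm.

5.56 cm

Rounding to 6 decimal places leaves the latitude within ±5e-07° of the true value.
So the N–S error is at most 5e-07 × 111120 = 0.05556 m.
That is 0.05556 m = 5.556 cm.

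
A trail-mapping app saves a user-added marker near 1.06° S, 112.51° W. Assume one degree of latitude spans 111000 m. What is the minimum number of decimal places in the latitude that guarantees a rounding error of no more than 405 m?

One degree of latitude covers 111000 m.
N decimal places → at most half a unit in the last place, 0.5 × 10⁻ᴺ° = 111000/2 × 10⁻ᴺ m.
Need 0.5 × 111000 × 10⁻ᴺ ≤ 405 → 10⁻ᴺ ≤ 7.297e-03, so N ≥ 2.14.
At 2 places the error can reach 555 m, but 3 places keeps it to 55.5 m.

3 decimal places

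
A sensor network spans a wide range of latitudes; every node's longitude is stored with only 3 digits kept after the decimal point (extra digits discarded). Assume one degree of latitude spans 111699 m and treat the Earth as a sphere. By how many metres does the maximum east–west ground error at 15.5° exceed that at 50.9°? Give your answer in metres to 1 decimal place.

37.2 metres

Truncating at 3 decimal places can drop up to a full unit in the last place, so the longitude may be off by as much as 0.001°.
At 15.5°: 0.001° × 111699 × cos 15.5° = 0.001 × 111699 × 0.9636 ≈ 107.64 m.
Error at 50.9° = 0.001° × 111699 × cos 50.9° ≈ 111.7 × 0.6307 = 70.446 m.
Difference: 107.64 − 70.446 = 37.191 m.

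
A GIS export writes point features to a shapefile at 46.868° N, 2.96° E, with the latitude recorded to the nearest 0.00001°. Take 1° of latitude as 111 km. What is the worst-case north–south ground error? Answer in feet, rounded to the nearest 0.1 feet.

Rounding to 5 decimal places leaves the latitude within ±5e-06° of the true value.
Along the meridian that is 5e-06° × 111000 m/° = 0.555 m.
In feet: 0.555 m ÷ 0.3048 ≈ 1.8209 ft.

1.8 feet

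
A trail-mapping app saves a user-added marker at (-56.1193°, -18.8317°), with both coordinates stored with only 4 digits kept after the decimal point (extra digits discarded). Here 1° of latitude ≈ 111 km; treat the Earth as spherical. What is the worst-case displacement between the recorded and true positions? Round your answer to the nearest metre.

Truncating at 4 decimal places can drop up to a full unit in the last place, so each coordinate may be off by as much as 0.0001°.
North–south component: 0.0001° × 111000 = 11.1 m.
E–W at 56.1193°: 0.0001° × 111000 × cos 56.1193° = 0.0001 × 111000 × 0.5575 ≈ 6.18787 m.
Worst case both components are at the extreme and orthogonal: √(11.1² + 6.18787²) ≈ 12.7083 m.

13 metres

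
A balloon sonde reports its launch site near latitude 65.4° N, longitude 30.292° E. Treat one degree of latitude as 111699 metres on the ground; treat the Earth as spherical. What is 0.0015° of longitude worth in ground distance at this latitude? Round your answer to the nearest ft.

229 ft

At 65.4° a degree of longitude is 111699 × cos 65.4° ≈ 46498.1 m, so 0.0015° corresponds to 69.7472 m.
In feet: 69.7472 m ÷ 0.3048 ≈ 228.83 ft.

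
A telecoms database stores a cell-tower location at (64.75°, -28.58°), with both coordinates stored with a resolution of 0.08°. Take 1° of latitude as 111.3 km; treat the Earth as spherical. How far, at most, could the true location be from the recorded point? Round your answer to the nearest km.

With a 0.08° grid the true value lies within half a step, ±0.08°/2 = ±0.04°, of the stored one.
N–S: 0.04° × 111300 m/° = 4452 m.
Longitude error → 0.04 × 111300 × cos 64.75° = 0.04 × 111300 × 0.4266 ≈ 1899.08 m.
Combining orthogonally: (4452² + 1899.08²)^½ ≈ 4840.13 m.
That is 4840.13 m = 4.8401 km.

5 km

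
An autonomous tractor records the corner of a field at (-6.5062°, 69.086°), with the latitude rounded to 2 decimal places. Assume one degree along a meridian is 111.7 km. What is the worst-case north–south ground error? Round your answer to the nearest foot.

1832 feet

Rounding to 2 decimal places leaves the latitude within ±0.005° of the true value.
North–south distance: 0.005° × 111700 m/° = 558.5 m.
Converting: 558.5 m × 3.2808 ft/m ≈ 1832.3 ft.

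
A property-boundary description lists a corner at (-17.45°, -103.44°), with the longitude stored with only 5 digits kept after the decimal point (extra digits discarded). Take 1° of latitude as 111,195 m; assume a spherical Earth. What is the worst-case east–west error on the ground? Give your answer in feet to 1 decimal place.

Truncating at 5 decimal places can drop up to a full unit in the last place, so the longitude may be off by as much as 1e-05°.
One degree of longitude at 17.45° is 111195 × cos 17.45° ≈ 111195 × 0.9540 = 106078 m.
East–west error: 1e-05° × 106078 m/° ≈ 1.06078 m.
Converting: 1.06078 m × 3.2808 ft/m ≈ 3.4802 ft.

3.5 feet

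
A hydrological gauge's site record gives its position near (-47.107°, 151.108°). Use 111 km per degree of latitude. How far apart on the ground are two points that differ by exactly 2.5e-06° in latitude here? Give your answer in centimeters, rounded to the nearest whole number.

28 centimeters

2.5e-06° × 111000 m/° = 0.2775 m.
That is 0.2775 m = 27.75 cm.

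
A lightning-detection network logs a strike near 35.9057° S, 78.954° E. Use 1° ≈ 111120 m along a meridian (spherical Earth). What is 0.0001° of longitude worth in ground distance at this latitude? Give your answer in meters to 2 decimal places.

9.00 meters

One degree of longitude here spans 111120 × cos 35.9057° = 111120 × 0.8100 ≈ 90005.3 m; 0.0001° of that is 9.00053 m.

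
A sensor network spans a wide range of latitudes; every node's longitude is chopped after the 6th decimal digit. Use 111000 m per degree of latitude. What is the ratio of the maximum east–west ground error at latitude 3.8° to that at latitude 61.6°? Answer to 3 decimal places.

2.098

Truncating at 6 decimal places can drop up to a full unit in the last place, so the longitude may be off by as much as 1e-06°.
At 3.8°: 1e-06° × 111000 × cos 3.8° = 1e-06 × 111000 × 0.9978 ≈ 0.11076 m.
At 61.6°: 1e-06° × 111000 × cos 61.6° = 1e-06 × 111000 × 0.4756 ≈ 0.052794 m.
Ratio: 0.11076 / 0.052794 = cos 3.8° / cos 61.6° ≈ 2.0979.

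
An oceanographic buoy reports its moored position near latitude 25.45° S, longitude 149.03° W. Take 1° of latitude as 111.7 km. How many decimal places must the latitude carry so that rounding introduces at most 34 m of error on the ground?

One degree of latitude covers 111700 m.
N decimal places → at most half a unit in the last place, 0.5 × 10⁻ᴺ° = 111700/2 × 10⁻ᴺ m.
Need 0.5 × 111700 × 10⁻ᴺ ≤ 34 → 10⁻ᴺ ≤ 6.088e-04, so N ≥ 3.22.
At 3 places the error can reach 55.9 m, but 4 places keeps it to 5.58 m.

4 decimal places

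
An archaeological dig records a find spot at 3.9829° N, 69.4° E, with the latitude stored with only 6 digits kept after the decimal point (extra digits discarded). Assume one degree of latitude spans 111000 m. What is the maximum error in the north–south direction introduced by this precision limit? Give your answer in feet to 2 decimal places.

Truncating at 6 decimal places can drop up to a full unit in the last place, so the latitude may be off by as much as 1e-06°.
So the N–S error is at most 1e-06 × 111000 = 0.111 m.
Converting: 0.111 m × 3.2808 ft/m ≈ 0.36417 ft.

0.36 feet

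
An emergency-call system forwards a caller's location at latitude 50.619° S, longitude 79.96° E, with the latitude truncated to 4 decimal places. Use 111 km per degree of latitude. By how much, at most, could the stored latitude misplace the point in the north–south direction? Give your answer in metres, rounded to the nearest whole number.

11 metres

Truncating at 4 decimal places can drop up to a full unit in the last place, so the latitude may be off by as much as 0.0001°.
So the N–S error is at most 0.0001 × 111000 = 11.1 m.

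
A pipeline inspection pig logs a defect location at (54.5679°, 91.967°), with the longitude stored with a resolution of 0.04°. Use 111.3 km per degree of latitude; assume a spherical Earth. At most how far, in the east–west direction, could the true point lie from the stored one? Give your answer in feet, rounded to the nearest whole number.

4234 feet

With a 0.04° grid the true value lies within half a step, ±0.04°/2 = ±0.02°, of the stored one.
One degree of longitude at 54.5679° is 111300 × cos 54.5679° ≈ 111300 × 0.5797 = 64524.8 m.
East–west error: 0.02° × 64524.8 m/° ≈ 1290.5 m.
In feet: 1290.5 m ÷ 0.3048 ≈ 4233.9 ft.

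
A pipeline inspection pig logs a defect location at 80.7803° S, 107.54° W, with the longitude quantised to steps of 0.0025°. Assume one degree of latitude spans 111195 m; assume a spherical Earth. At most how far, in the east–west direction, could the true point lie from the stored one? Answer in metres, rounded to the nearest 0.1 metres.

22.3 metres

With a 0.0025° grid the true value lies within half a step, ±0.0025°/2 = ±0.00125°, of the stored one.
Parallels shrink by cos φ, so at 80.7803° a degree of longitude is 111195 × 0.1602 ≈ 17815.7 m.
Maximum E–W displacement: 0.00125 × 17815.7 = 22.2697 m.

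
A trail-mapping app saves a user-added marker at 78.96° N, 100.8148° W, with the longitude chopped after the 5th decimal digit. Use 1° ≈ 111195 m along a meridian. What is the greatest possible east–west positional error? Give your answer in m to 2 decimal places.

Truncating at 5 decimal places can drop up to a full unit in the last place, so the longitude may be off by as much as 1e-05°.
Parallels shrink by cos φ, so at 78.96° a degree of longitude is 111195 × 0.1915 ≈ 21293.2 m.
Maximum E–W displacement: 1e-05 × 21293.2 = 0.212932 m.

0.21 m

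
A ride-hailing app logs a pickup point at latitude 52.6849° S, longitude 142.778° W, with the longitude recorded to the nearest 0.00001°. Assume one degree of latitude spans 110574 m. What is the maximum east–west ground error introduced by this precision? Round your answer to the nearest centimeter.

Rounding to 5 decimal places leaves the longitude within ±5e-06° of the true value.
One degree of longitude at 52.6849° is 110574 × cos 52.6849° ≈ 110574 × 0.6062 = 67029.7 m.
So at most 5e-06° × 67029.7 ≈ 0.335149 m east–west.
That is 0.335149 m = 33.515 cm.

34 centimeters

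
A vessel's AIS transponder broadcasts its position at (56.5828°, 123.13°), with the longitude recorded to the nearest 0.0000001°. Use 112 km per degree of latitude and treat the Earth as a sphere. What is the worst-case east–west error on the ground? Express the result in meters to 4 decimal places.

Rounding to 7 decimal places leaves the longitude within ±5e-08° of the true value.
At latitude 56.5828° a degree of longitude spans 112000 m × cos 56.5828° = 112000 × 0.5507 ≈ 61681.9 m.
East–west error: 5e-08° × 61681.9 m/° ≈ 0.0030841 m.

0.0031 meters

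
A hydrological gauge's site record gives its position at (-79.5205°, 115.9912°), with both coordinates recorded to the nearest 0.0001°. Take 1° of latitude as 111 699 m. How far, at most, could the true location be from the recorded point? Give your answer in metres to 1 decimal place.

Rounding to 4 decimal places leaves each coordinate within ±5e-05° of the true value.
Latitude error → 5e-05 × 111699 = 5.58495 m along the meridian.
Longitude error → 5e-05 × 111699 × cos 79.5205° = 5e-05 × 111699 × 0.1819 ≈ 1.01581 m.
The two errors are perpendicular, so the maximum displacement is √(5.58495² + 1.01581²) ≈ 5.67658 m.

5.7 metres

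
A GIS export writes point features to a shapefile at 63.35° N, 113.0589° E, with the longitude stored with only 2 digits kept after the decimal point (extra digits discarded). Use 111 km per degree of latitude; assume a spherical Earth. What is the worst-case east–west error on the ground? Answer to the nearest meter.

498 meters

Truncating at 2 decimal places can drop up to a full unit in the last place, so the longitude may be off by as much as 0.01°.
Parallels shrink by cos φ, so at 63.35° a degree of longitude is 111000 × 0.4485 ≈ 49787.9 m.
So at most 0.01° × 49787.9 ≈ 497.879 m east–west.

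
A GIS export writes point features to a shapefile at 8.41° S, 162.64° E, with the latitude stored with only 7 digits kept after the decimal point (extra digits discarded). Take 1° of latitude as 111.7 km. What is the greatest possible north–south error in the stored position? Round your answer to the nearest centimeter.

1 centimeters

Truncating at 7 decimal places can drop up to a full unit in the last place, so the latitude may be off by as much as 1e-07°.
North–south distance: 1e-07° × 111700 m/° = 0.01117 m.
That is 0.01117 m = 1.117 cm.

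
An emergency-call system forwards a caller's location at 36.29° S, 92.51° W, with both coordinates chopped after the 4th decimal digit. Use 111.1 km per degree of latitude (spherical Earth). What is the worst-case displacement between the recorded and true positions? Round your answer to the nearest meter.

Truncating at 4 decimal places can drop up to a full unit in the last place, so each coordinate may be off by as much as 0.0001°.
Latitude error → 0.0001 × 111100 = 11.11 m along the meridian.
Longitude error → 0.0001 × 111100 × cos 36.29° = 0.0001 × 111100 × 0.8060 ≈ 8.95501 m.
Worst case both components are at the extreme and orthogonal: √(11.11² + 8.95501²) ≈ 14.2697 m.

14 meters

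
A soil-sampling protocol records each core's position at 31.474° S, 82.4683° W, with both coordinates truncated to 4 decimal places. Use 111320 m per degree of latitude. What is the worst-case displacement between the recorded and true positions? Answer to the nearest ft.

Truncating at 4 decimal places can drop up to a full unit in the last place, so each coordinate may be off by as much as 0.0001°.
N–S: 0.0001° × 111320 m/° = 11.132 m.
Longitude error → 0.0001 × 111320 × cos 31.474° = 0.0001 × 111320 × 0.8529 ≈ 9.49423 m.
The two errors are perpendicular, so the maximum displacement is √(11.132² + 9.49423²) ≈ 14.6309 m.
Converting: 14.6309 m × 3.2808 ft/m ≈ 48.001 ft.

48 ft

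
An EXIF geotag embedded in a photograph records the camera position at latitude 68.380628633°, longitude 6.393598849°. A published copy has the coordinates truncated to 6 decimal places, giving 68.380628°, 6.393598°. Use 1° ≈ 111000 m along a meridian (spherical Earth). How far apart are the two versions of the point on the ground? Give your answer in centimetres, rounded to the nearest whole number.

8 centimetres

Δlat = 68.380628633 − 68.380628 = +0.000000633°; Δlon = 6.393598849 − 6.393598 = +0.000000849°.
North–south shift: 0.000000633 × 111000 = 0.070263 m.
East–west at this latitude: 0.000000849° × 111000 × cos 68.3806° ≈ 0.000000849 × 40896.7 = 0.0347213 m.
Distance: √(0.070263² + 0.0347213²) ≈ 0.0783738 m.
That is 0.0783738 m = 7.8374 cm.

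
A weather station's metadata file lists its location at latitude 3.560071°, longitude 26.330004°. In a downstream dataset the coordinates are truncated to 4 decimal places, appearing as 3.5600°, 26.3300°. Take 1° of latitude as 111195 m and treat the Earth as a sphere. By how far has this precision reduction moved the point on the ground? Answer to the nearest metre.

Δlat = 3.560071 − 3.5600 = +0.000071°; Δlon = 26.330004 − 26.3300 = +0.000004°.
N–S: 0.000071° × 111195 m/° = 7.89485 m.
E–W at 3.56°: 0.000004° × 111195 × cos 3.56° = 0.000004 × 111195 × 0.9981 ≈ 0.443922 m.
Combined displacement = (7.89485² + 0.443922²)^½ ≈ 7.90732 m.

8 metres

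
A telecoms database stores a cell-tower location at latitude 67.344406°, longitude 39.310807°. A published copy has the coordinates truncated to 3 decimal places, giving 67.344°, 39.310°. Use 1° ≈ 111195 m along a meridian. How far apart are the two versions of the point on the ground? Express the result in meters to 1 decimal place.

The latitude changed by +0.000406° and the longitude by +0.000807°.
N–S: 0.000406° × 111195 m/° = 45.1452 m.
East–west at this latitude: 0.000807° × 111195 × cos 67.344° ≈ 0.000807 × 42832 = 34.5655 m.
Distance: √(45.1452² + 34.5655²) ≈ 56.8582 m.

56.9 meters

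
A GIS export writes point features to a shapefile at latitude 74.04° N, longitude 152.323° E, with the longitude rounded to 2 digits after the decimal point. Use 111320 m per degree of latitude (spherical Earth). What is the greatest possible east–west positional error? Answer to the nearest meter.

Rounding to 2 decimal places leaves the longitude within ±0.005° of the true value.
One degree of longitude at 74.04° is 111320 × cos 74.04° ≈ 111320 × 0.2750 = 30609.2 m.
East–west error: 0.005° × 30609.2 m/° ≈ 153.046 m.

153 meters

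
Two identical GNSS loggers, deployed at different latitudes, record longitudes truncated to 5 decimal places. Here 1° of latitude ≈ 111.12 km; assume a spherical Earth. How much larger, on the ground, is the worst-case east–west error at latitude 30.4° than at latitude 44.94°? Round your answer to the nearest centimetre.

17 centimetres

Truncating at 5 decimal places can drop up to a full unit in the last place, so the longitude may be off by as much as 1e-05°.
At 30.4°: 1e-05° × 111120 × cos 30.4° = 1e-05 × 111120 × 0.8625 ≈ 0.95843 m.
At 44.94°: 1e-05° × 111120 × cos 44.94° = 1e-05 × 111120 × 0.7078 ≈ 0.78656 m.
Difference: 0.95843 − 0.78656 = 0.17187 m.
That is 0.171866 m = 17.187 cm.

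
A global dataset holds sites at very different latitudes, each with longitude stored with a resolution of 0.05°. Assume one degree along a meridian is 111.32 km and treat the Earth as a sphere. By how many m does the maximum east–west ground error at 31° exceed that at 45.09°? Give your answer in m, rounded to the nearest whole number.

With a 0.05° grid the true value lies within half a step, ±0.05°/2 = ±0.025°, of the stored one.
At 31°: 0.025° × 111320 × cos 31° = 0.025 × 111320 × 0.8572 ≈ 2385.5 m.
At 45.09°: 0.025° × 111320 × cos 45.09° = 0.025 × 111320 × 0.7060 ≈ 1964.8 m.
So the lower-latitude error exceeds the higher by 2385.5 − 1964.8 = 420.71 m.

421 m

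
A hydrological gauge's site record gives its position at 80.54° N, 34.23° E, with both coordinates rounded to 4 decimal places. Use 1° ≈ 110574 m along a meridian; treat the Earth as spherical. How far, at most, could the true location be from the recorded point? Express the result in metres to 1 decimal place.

5.6 metres

Rounding to 4 decimal places leaves each coordinate within ±5e-05° of the true value.
Latitude error → 5e-05 × 110574 = 5.5287 m along the meridian.
E–W at 80.54°: 5e-05° × 110574 × cos 80.54° = 5e-05 × 110574 × 0.1644 ≈ 0.908692 m.
The two errors are perpendicular, so the maximum displacement is √(5.5287² + 0.908692²) ≈ 5.60288 m.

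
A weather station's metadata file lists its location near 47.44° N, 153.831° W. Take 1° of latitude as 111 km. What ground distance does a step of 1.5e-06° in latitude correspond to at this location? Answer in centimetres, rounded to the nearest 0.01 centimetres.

Along a meridian 1.5e-06° is 1.5e-06 × 111000 = 0.1665 m.
That is 0.1665 m = 16.65 cm.

16.65 centimetres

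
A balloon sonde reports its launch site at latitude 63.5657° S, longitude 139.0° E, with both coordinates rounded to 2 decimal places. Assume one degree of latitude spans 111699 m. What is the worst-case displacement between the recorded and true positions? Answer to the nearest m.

611 m

Rounding to 2 decimal places leaves each coordinate within ±0.005° of the true value.
N–S: 0.005° × 111699 m/° = 558.495 m.
E–W at 63.5657°: 0.005° × 111699 × cos 63.5657° = 0.005 × 111699 × 0.4452 ≈ 248.626 m.
Worst case both components are at the extreme and orthogonal: √(558.495² + 248.626²) ≈ 611.336 m.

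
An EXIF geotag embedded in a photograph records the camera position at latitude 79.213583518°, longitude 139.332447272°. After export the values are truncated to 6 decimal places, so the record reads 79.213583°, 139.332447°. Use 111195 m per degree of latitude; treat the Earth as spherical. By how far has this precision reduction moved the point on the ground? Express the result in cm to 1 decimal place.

5.8 cm

Δlat = 79.213583518 − 79.213583 = +0.000000518°; Δlon = 139.332447272 − 139.332447 = +0.000000272°.
N–S: 0.000000518° × 111195 m/° = 0.057599 m.
E–W at 79.2136°: 0.000000272° × 111195 × cos 79.2136° = 0.000000272 × 111195 × 0.1871 ≈ 0.00566031 m.
Combined displacement = (0.057599² + 0.00566031²)^½ ≈ 0.0578765 m.
That is 0.0578765 m = 5.7876 cm.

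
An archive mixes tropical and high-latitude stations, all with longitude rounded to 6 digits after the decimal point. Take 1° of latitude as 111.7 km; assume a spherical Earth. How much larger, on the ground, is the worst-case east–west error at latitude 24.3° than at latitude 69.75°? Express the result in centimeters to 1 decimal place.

3.2 centimeters

Rounding to 6 decimal places leaves the longitude within ±5e-07° of the true value.
Error at 24.3° = 5e-07° × 111700 × cos 24.3° ≈ 0.05585 × 0.9114 = 0.050902 m.
At 69.75°: 5e-07° × 111700 × cos 69.75° = 5e-07 × 111700 × 0.3461 ≈ 0.019331 m.
So the lower-latitude error exceeds the higher by 0.050902 − 0.019331 = 0.031571 m.
That is 0.0315712 m = 3.1571 cm.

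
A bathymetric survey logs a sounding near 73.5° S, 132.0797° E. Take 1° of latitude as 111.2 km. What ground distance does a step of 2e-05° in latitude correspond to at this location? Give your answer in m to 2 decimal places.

2.22 m

Along a meridian 2e-05° is 2e-05 × 111200 = 2.224 m.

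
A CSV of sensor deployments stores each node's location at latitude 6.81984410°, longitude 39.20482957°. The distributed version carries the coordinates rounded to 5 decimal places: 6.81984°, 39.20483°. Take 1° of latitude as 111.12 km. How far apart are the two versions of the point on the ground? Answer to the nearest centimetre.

46 centimetres

Δlat = 6.81984410 − 6.81984 = +0.00000410°; Δlon = 39.20482957 − 39.20483 = -0.00000043°.
N–S: 0.00000410° × 111120 m/° = 0.455592 m.
East–west at this latitude: -0.00000043° × 111120 × cos 6.81984° ≈ -0.00000043 × 110334 = -0.0474435 m.
Distance: √(0.455592² + 0.0474435²) ≈ 0.458056 m.
That is 0.458056 m = 45.806 cm.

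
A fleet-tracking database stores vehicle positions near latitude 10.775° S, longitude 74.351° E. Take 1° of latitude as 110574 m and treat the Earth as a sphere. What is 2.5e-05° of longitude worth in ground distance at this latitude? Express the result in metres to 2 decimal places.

2.72 metres

At 10.775° a degree of longitude is 110574 × cos 10.775° ≈ 108624 m, so 2.5e-05° corresponds to 2.71561 m.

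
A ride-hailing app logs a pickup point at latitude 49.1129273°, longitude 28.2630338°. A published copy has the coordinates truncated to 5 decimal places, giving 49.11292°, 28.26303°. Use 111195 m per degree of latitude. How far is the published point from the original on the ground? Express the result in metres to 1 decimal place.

0.9 metres

The latitude changed by +0.0000073° and the longitude by +0.0000038°.
N–S: 0.0000073° × 111195 m/° = 0.811724 m.
E–W at 49.1129°: 0.0000038° × 111195 × cos 49.1129° = 0.0000038 × 111195 × 0.6546 ≈ 0.276583 m.
Distance: √(0.811724² + 0.276583²) ≈ 0.857551 m.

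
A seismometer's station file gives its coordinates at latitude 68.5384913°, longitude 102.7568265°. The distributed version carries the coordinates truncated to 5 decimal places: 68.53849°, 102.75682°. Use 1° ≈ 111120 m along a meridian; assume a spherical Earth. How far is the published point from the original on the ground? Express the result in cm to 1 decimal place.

30.1 cm

Δlat = 68.5384913 − 68.53849 = +0.0000013°; Δlon = 102.7568265 − 102.75682 = +0.0000065°.
North–south shift: 0.0000013 × 111120 = 0.144456 m.
E–W at 68.5385°: 0.0000065° × 111120 × cos 68.5385° = 0.0000065 × 111120 × 0.3659 ≈ 0.264265 m.
Hypotenuse of the two orthogonal shifts: √(0.144456² + 0.264265²) = 0.30117 m.
That is 0.30117 m = 30.117 cm.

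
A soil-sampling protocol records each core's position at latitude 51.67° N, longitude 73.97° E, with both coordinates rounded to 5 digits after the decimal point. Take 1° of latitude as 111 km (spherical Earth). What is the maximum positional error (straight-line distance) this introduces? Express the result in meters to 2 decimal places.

Rounding to 5 decimal places leaves each coordinate within ±5e-06° of the true value.
Latitude error → 5e-06 × 111000 = 0.555 m along the meridian.
Longitude error → 5e-06 × 111000 × cos 51.67° = 5e-06 × 111000 × 0.6202 ≈ 0.344205 m.
Combining orthogonally: (0.555² + 0.344205²)^½ ≈ 0.653071 m.

0.65 meters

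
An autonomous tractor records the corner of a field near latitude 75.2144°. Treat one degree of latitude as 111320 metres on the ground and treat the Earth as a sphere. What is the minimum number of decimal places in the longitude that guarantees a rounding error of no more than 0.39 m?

At 75.2144° one degree of longitude covers 111320 × cos 75.2144° ≈ 111320 × 0.2552 ≈ 28409.2 m.
With N decimal places the half-ulp bound is 0.5·10⁻ᴺ°, or 0.5·10⁻ᴺ × 28409.2 m on the ground.
Need 0.5 × 28409.2 × 10⁻ᴺ ≤ 0.39 → 10⁻ᴺ ≤ 2.746e-05, so N ≥ 4.56.
N = 4 would give 1.42 m (too coarse); N = 5 gives 0.142 m ≤ 0.39 m.

5 decimal places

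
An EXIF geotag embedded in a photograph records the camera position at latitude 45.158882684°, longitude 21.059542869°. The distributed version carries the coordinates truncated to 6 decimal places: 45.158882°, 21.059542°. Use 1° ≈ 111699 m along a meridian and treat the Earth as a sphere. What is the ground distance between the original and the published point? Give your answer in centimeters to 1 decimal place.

The latitude changed by +0.000000684° and the longitude by +0.000000869°.
N–S: 0.000000684° × 111699 m/° = 0.0764021 m.
East–west at this latitude: 0.000000869° × 111699 × cos 45.1589° ≈ 0.000000869 × 78763.8 = 0.0684457 m.
Distance: √(0.0764021² + 0.0684457²) ≈ 0.102577 m.
That is 0.102577 m = 10.258 cm.

10.3 centimeters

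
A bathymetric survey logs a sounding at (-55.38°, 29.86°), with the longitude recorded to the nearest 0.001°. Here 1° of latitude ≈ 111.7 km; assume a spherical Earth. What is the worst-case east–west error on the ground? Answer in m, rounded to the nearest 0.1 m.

Rounding to 3 decimal places leaves the longitude within ±0.0005° of the true value.
At latitude 55.38° a degree of longitude spans 111700 m × cos 55.38° = 111700 × 0.5681 ≈ 63460.2 m.
Maximum E–W displacement: 0.0005 × 63460.2 = 31.7301 m.

31.7 m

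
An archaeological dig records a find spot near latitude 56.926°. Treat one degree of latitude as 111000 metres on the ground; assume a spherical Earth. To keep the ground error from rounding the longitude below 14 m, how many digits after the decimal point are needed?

4 decimal places

At 56.926° one degree of longitude covers 111000 × cos 56.926° ≈ 111000 × 0.5457 ≈ 60575.1 m.
N decimal places → at most half a unit in the last place, 0.5 × 10⁻ᴺ° = 60575.1/2 × 10⁻ᴺ m.
Setting 30287.6 × 10⁻ᴺ ≤ 14 gives 10ᴺ ≥ 2163, i.e. N ≥ 3.34.
So 4 decimal places suffice (3.03 m); 3 would allow up to 30.3 m.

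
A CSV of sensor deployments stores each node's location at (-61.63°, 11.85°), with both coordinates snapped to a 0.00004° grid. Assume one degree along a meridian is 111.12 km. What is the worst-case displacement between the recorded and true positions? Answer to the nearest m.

With a 0.00004° grid the true value lies within half a step, ±0.00004°/2 = ±2e-05°, of the stored one.
Latitude error → 2e-05 × 111120 = 2.2224 m along the meridian.
East–west component at 61.63°: 2e-05° × 111120 × cos 61.63° ≈ 2e-05 × 52800.2 ≈ 1.056 m.
Combining orthogonally: (2.2224² + 1.056²)^½ ≈ 2.46053 m.

2 m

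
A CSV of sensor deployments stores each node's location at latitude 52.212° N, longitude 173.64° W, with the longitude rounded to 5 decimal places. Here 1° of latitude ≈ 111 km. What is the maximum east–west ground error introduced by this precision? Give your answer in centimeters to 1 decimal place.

Rounding to 5 decimal places leaves the longitude within ±5e-06° of the true value.
Parallels shrink by cos φ, so at 52.212° a degree of longitude is 111000 × 0.6127 ≈ 68014.3 m.
Maximum E–W displacement: 5e-06 × 68014.3 = 0.340072 m.
That is 0.340072 m = 34.007 cm.

34.0 centimeters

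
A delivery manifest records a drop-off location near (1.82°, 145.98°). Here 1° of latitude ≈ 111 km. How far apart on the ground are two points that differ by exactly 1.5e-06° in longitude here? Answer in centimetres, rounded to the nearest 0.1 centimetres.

16.6 centimetres

1.5e-06° of longitude at 1.82° is 1.5e-06 × 111000 × cos 1.82° ≈ 1.5e-06 × 110944 = 0.166416 m.
That is 0.166416 m = 16.642 cm.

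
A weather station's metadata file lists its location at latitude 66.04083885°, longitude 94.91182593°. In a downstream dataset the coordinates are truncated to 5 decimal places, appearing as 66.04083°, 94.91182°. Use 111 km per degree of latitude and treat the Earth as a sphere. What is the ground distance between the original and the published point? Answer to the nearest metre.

The latitude changed by +0.00000885° and the longitude by +0.00000593°.
North–south shift: 0.00000885 × 111000 = 0.98235 m.
East–west at this latitude: 0.00000593° × 111000 × cos 66.0408° ≈ 0.00000593 × 45075.5 = 0.267298 m.
Combined displacement = (0.98235² + 0.267298²)^½ ≈ 1.01807 m.

1 metres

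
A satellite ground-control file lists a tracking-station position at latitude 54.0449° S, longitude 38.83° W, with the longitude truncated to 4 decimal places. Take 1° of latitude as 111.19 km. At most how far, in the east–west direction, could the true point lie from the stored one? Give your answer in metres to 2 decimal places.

6.53 metres

Truncating at 4 decimal places can drop up to a full unit in the last place, so the longitude may be off by as much as 0.0001°.
At latitude 54.0449° a degree of longitude spans 111190 m × cos 54.0449° = 111190 × 0.5872 ≈ 65285.3 m.
Maximum E–W displacement: 0.0001 × 65285.3 = 6.52853 m.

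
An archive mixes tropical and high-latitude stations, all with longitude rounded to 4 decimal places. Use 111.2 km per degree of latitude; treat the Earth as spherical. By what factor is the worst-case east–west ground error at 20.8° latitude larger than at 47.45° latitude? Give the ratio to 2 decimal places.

Rounding to 4 decimal places leaves the longitude within ±5e-05° of the true value.
At 20.8°: 5e-05° × 111200 × cos 20.8° = 5e-05 × 111200 × 0.9348 ≈ 5.1976 m.
Error at 47.45° = 5e-05° × 111200 × cos 47.45° ≈ 5.56 × 0.6762 = 3.7599 m.
Ratio: 5.1976 / 3.7599 = cos 20.8° / cos 47.45° ≈ 1.3824.

1.38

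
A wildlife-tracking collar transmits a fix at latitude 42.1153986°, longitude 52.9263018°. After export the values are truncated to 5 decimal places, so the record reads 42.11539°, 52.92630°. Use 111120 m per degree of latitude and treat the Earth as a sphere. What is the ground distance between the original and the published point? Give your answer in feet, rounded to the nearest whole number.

Δlat = 42.1153986 − 42.11539 = +0.0000086°; Δlon = 52.9263018 − 52.92630 = +0.0000018°.
North–south shift: 0.0000086 × 111120 = 0.955632 m.
East–west at this latitude: 0.0000018° × 111120 × cos 42.1154° ≈ 0.0000018 × 82428.3 = 0.148371 m.
Distance: √(0.955632² + 0.148371²) ≈ 0.967081 m.
In feet: 0.967081 m ÷ 0.3048 ≈ 3.1728 ft.

3 feet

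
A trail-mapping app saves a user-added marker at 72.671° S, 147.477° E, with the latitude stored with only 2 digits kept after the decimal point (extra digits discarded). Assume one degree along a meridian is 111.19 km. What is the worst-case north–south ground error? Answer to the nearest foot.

3648 feet

Truncating at 2 decimal places can drop up to a full unit in the last place, so the latitude may be off by as much as 0.01°.
North–south distance: 0.01° × 111190 m/° = 1111.9 m.
In feet: 1111.9 m ÷ 0.3048 ≈ 3648 ft.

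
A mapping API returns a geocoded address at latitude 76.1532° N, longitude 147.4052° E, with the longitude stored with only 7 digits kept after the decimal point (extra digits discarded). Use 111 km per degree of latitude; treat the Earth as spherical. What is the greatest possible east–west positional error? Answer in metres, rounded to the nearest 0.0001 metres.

0.0027 metres

Truncating at 7 decimal places can drop up to a full unit in the last place, so the longitude may be off by as much as 1e-07°.
At latitude 76.1532° a degree of longitude spans 111000 m × cos 76.1532° = 111000 × 0.2393 ≈ 26565.3 m.
Maximum E–W displacement: 1e-07 × 26565.3 = 0.00265653 m.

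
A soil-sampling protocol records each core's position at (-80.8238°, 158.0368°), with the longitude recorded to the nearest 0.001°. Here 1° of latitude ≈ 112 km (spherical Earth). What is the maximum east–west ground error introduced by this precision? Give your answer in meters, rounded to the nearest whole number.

9 meters

Rounding to 3 decimal places leaves the longitude within ±0.0005° of the true value.
At latitude 80.8238° a degree of longitude spans 112000 m × cos 80.8238° = 112000 × 0.1595 ≈ 17860.8 m.
East–west error: 0.0005° × 17860.8 m/° ≈ 8.93038 m.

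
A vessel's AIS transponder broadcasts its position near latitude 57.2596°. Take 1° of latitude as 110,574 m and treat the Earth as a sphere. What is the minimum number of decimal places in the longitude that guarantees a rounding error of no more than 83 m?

At 57.2596° one degree of longitude covers 110574 × cos 57.2596° ≈ 110574 × 0.5408 ≈ 59802.1 m.
N decimal places → at most half a unit in the last place, 0.5 × 10⁻ᴺ° = 59802.1/2 × 10⁻ᴺ m.
Setting 29901.1 × 10⁻ᴺ ≤ 83 gives 10ᴺ ≥ 360.3, i.e. N ≥ 2.56.
N = 2 would give 299 m (too coarse); N = 3 gives 29.9 m ≤ 83 m.

3 decimal places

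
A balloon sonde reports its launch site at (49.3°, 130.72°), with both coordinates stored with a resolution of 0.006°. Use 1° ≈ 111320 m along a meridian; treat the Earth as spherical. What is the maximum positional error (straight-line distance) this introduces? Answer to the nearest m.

With a 0.006° grid the true value lies within half a step, ±0.006°/2 = ±0.003°, of the stored one.
Latitude error → 0.003 × 111320 = 333.96 m along the meridian.
Longitude error → 0.003 × 111320 × cos 49.3° = 0.003 × 111320 × 0.6521 ≈ 217.775 m.
The two errors are perpendicular, so the maximum displacement is √(333.96² + 217.775²) ≈ 398.692 m.

399 m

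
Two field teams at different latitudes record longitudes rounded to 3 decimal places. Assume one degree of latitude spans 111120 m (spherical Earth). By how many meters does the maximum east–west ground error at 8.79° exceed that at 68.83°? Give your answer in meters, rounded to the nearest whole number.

35 meters

Rounding to 3 decimal places leaves the longitude within ±0.0005° of the true value.
At 8.79°: 0.0005° × 111120 × cos 8.79° = 0.0005 × 111120 × 0.9883 ≈ 54.907 m.
At 68.83°: 0.0005° × 111120 × cos 68.83° = 0.0005 × 111120 × 0.3611 ≈ 20.065 m.
So the lower-latitude error exceeds the higher by 54.907 − 20.065 = 34.843 m.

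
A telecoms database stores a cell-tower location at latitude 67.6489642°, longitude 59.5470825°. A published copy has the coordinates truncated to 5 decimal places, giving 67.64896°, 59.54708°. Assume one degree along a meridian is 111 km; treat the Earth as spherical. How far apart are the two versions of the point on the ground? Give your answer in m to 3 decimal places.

The latitude changed by +0.0000042° and the longitude by +0.0000025°.
North–south shift: 0.0000042 × 111000 = 0.4662 m.
E–W at 67.649°: 0.0000025° × 111000 × cos 67.649° = 0.0000025 × 111000 × 0.3803 ≈ 0.105528 m.
Distance: √(0.4662² + 0.105528²) ≈ 0.477994 m.

0.478 m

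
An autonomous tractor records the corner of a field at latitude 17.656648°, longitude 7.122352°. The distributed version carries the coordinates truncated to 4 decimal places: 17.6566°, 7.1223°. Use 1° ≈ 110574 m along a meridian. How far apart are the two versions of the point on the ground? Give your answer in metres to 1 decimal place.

7.6 metres

The latitude changed by +0.000048° and the longitude by +0.000052°.
N–S: 0.000048° × 110574 m/° = 5.30755 m.
East–west at this latitude: 0.000052° × 110574 × cos 17.6566° ≈ 0.000052 × 105365 = 5.47898 m.
Hypotenuse of the two orthogonal shifts: √(5.30755² + 5.47898²) = 7.62819 m.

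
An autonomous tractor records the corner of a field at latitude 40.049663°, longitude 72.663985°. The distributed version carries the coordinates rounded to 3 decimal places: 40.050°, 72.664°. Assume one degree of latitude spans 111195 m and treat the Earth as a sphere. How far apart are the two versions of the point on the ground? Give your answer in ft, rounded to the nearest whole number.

123 ft

The latitude changed by -0.000337° and the longitude by -0.000015°.
N–S: -0.000337° × 111195 m/° = -37.4727 m.
East–west at this latitude: -0.000015° × 111195 × cos 40.05° ≈ -0.000015 × 85117.9 = -1.27677 m.
Hypotenuse of the two orthogonal shifts: √(37.4727² + 1.27677²) = 37.4945 m.
In feet: 37.4945 m ÷ 0.3048 ≈ 123.01 ft.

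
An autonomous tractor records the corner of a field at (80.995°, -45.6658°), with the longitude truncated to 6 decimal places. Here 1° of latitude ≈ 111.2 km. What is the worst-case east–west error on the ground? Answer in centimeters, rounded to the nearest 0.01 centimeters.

Truncating at 6 decimal places can drop up to a full unit in the last place, so the longitude may be off by as much as 1e-06°.
Parallels shrink by cos φ, so at 80.995° a degree of longitude is 111200 × 0.1565 ≈ 17405.1 m.
So at most 1e-06° × 17405.1 ≈ 0.0174051 m east–west.
That is 0.0174051 m = 1.7405 cm.

1.74 centimeters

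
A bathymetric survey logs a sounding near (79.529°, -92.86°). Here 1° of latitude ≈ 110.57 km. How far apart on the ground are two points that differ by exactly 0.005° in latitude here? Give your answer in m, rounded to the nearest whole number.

0.005° × 110570 m/° = 552.85 m.

553 m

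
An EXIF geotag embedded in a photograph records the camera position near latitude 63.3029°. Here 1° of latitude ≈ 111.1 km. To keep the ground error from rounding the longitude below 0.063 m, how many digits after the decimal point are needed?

At 63.3029° one degree of longitude covers 111100 × cos 63.3029° ≈ 111100 × 0.4493 ≈ 49914.3 m.
With N decimal places the half-ulp bound is 0.5·10⁻ᴺ°, or 0.5·10⁻ᴺ × 49914.3 m on the ground.
Setting 24957.2 × 10⁻ᴺ ≤ 0.063 gives 10ᴺ ≥ 3.961e+05, i.e. N ≥ 5.60.
So 6 decimal places suffice (0.025 m); 5 would allow up to 0.25 m.

6 decimal places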